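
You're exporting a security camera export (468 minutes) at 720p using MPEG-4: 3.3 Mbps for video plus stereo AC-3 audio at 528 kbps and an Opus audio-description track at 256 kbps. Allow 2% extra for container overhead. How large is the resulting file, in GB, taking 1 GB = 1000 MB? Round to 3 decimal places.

14.622 GB

468 min = 28080 s
Audio total: 528 + 256 = 784 kbps = 0.784 Mbps.
Total bitrate: 3.3 + 0.784 = 4.084 Mbps.
Stream data: 4.084 Mbps × 28080 s = 114678.7 Mb.
With 2% container overhead: ×1.02.
116,972 Mb ÷ 8 = 14,622 MB → 14.62 GB.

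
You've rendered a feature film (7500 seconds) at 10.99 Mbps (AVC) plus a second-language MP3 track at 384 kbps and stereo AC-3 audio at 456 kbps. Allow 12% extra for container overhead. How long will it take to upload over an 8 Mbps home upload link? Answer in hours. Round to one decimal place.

3.5 hours

Audio total: 384 + 456 = 840 kbps = 0.840 Mbps.
Total bitrate: 11.830 Mbps.
File: 11.830 Mbps × 7500 s = 88725.0 Mb.
With 12% container overhead: ×1.12. → 99372.0 Mb.
At 8 Mbps: 99372.0 / 8 = 12421.5 s ≈ 3.45 hours.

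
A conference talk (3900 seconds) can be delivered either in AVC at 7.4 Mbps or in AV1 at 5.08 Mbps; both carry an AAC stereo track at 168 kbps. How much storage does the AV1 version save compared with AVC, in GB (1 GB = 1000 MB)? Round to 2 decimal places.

Audio: 168 kbps = 0.168 Mbps.
AVC: 7.568 Mbps × 3900 s = 29515.2 Mb = 3.689 GB.
AV1: 5.248 Mbps × 3900 s = 20467.2 Mb = 2.558 GB.
Saving: 3.689 − 2.558 = 1.131 GB.

1.13 GB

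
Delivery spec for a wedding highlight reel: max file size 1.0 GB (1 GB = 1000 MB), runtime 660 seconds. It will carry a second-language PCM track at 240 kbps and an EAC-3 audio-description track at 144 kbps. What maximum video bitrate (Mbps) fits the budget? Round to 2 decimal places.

Budget: 1.0 GB = 8000.0 Mb.
Total bitrate budget: 8000.0 Mb / 660 s = 12.121 Mbps.
Audio total: 240 + 144 = 384 kbps = 0.384 Mbps.
Video: 12.121 − 0.384 = 11.737 Mbps.

11.74 Mbps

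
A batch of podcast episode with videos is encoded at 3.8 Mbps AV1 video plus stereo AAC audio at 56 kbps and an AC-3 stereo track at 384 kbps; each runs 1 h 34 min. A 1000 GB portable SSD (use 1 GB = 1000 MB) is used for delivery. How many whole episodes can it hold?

334

1 h 34 min = 94 min = 5640 s
Audio total: 56 + 384 = 440 kbps = 0.440 Mbps.
Total bitrate: 4.240 Mbps.
Per item: 4.240 Mbps × 5640 s = 23,914 Mb = 2,989 MB.
Capacity: 1000 GB = 8,000,000 Mb; 334.54 items → 334 complete.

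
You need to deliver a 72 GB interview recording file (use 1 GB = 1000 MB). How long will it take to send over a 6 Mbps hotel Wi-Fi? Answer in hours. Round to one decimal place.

File: 72 GB = 576000.0 Mb.
At 6 Mbps: 576000.0 / 6 = 96000.0 s ≈ 26.7 hours.

26.7 hours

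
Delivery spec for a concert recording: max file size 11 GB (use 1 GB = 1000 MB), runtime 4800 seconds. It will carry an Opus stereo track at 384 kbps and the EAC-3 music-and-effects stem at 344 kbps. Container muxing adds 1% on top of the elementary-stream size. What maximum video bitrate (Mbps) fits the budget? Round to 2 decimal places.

Budget: 11 GB = 88000.0 Mb.
Stream payload after overhead: 88000.0 / 1.01 = 87128.7 Mb.
Total bitrate budget: 87128.7 Mb / 4800 s = 18.152 Mbps.
Audio total: 384 + 344 = 728 kbps = 0.728 Mbps.
Video: 18.152 − 0.728 = 17.424 Mbps.

17.42 Mbps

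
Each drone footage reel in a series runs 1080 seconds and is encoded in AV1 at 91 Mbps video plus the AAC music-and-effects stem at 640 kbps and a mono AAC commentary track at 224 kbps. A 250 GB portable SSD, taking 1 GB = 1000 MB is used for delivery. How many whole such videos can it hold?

20

Audio total: 640 + 224 = 864 kbps = 0.864 Mbps.
Total bitrate: 91.864 Mbps.
Per item: 91.864 Mbps × 1080 s = 99,213 Mb = 12,402 MB.
Capacity: 250 GB = 2,000,000 Mb; 20.16 items → 20 complete.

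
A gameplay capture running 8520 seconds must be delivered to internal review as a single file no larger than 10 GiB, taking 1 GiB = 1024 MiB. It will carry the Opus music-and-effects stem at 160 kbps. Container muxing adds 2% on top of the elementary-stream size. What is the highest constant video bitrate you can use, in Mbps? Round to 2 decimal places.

Budget: 10 GiB = 85899.3 Mb.
Stream payload after overhead: 85899.3 / 1.02 = 84215.0 Mb.
Total bitrate budget: 84215.0 Mb / 8520 s = 9.884 Mbps.
Audio: 160 kbps = 0.160 Mbps.
Video: 9.884 − 0.160 = 9.724 Mbps.

9.72 Mbps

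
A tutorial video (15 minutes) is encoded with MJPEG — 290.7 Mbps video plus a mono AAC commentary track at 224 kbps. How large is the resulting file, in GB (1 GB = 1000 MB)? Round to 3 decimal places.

15 min = 900 s
Audio: 224 kbps = 0.224 Mbps.
Total bitrate: 290.7 + 0.224 = 290.924 Mbps.
Stream data: 290.924 Mbps × 900 s = 261831.6 Mb.
261,832 Mb ÷ 8 = 32,729 MB → 32.73 GB.

32.729 GB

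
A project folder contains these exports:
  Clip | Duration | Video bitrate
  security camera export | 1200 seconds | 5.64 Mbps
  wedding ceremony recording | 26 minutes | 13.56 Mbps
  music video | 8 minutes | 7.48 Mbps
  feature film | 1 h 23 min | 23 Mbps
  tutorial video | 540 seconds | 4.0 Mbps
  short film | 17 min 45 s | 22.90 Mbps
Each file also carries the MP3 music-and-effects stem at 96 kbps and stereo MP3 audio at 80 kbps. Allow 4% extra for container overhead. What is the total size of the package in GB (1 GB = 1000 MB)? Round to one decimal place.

Audio total: 96 + 80 = 176 kbps = 0.176 Mbps.
security camera export: 5.816 Mbps × 1200 s × 1.04 = 7258.4 Mb
wedding ceremony recording: 13.736 Mbps × 1560 s × 1.04 = 22285.3 Mb
music video: 7.656 Mbps × 480 s × 1.04 = 3821.9 Mb
feature film: 23.176 Mbps × 4980 s × 1.04 = 120033.1 Mb
tutorial video: 4.176 Mbps × 540 s × 1.04 = 2345.2 Mb
short film: 23.076 Mbps × 1065 s × 1.04 = 25559.0 Mb
Total: 181302.9 Mb = 22662.9 MB.
= 22.66 GB.

22.7 GB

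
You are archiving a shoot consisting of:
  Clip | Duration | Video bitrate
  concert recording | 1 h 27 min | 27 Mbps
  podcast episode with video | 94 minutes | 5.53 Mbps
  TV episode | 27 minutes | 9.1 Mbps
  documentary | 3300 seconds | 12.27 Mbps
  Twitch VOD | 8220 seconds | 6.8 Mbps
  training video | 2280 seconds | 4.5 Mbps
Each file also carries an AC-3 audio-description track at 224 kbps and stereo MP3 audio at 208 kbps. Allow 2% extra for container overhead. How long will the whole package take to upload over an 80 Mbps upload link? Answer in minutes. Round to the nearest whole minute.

65 minutes

Audio total: 224 + 208 = 432 kbps = 0.432 Mbps.
concert recording: 27.432 Mbps × 5220 s × 1.02 = 146058.9 Mb
podcast episode with video: 5.962 Mbps × 5640 s × 1.02 = 34298.2 Mb
TV episode: 9.532 Mbps × 1620 s × 1.02 = 15750.7 Mb
documentary: 12.702 Mbps × 3300 s × 1.02 = 42754.9 Mb
Twitch VOD: 7.232 Mbps × 8220 s × 1.02 = 60636.0 Mb
training video: 4.932 Mbps × 2280 s × 1.02 = 11469.9 Mb
Total: 310968.6 Mb = 38871.1 MB.
At 80 Mbps: 310968.6 / 80 = 3887 s ≈ 64.8 minutes.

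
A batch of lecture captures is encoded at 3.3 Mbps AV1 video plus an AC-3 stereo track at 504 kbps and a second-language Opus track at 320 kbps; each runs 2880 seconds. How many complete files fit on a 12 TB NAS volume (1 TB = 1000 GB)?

Audio total: 504 + 320 = 824 kbps = 0.824 Mbps.
Total bitrate: 4.124 Mbps.
Per item: 4.124 Mbps × 2880 s = 11,877 Mb = 1,485 MB.
Capacity: 12 TB = 96,000,000 Mb; 8082.77 items → 8082 complete.

8082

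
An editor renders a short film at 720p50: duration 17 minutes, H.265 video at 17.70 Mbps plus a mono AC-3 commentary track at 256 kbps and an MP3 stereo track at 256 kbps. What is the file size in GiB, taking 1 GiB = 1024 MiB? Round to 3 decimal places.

17 min = 1020 s
Audio total: 256 + 256 = 512 kbps = 0.512 Mbps.
Total bitrate: 17.70 + 0.512 = 18.212 Mbps.
Stream data: 18.212 Mbps × 1020 s = 18576.2 Mb.
18,576 Mb = 2,322,030,000 bytes ÷ 1,073,741,824 = 2.163 GiB.

2.163 GiB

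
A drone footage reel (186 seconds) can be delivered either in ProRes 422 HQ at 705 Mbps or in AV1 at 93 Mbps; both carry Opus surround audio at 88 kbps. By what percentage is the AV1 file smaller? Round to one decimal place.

86.8%

Audio: 88 kbps = 0.088 Mbps.
ProRes 422 HQ: 705.088 Mbps × 186 s = 131146.4 Mb = 15.267 GiB.
AV1: 93.088 Mbps × 186 s = 17314.4 Mb = 2.016 GiB.
Reduction: (1 − 2.016/15.267) × 100 = 86.80%.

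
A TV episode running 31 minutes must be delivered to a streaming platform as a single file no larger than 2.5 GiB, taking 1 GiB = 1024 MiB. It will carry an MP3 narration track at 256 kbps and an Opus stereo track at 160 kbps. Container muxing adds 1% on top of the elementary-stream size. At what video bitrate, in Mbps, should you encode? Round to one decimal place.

11.0 Mbps

Budget: 2.5 GiB = 21474.8 Mb.
Stream payload after overhead: 21474.8 / 1.01 = 21262.2 Mb.
31 min = 1860 s
Total bitrate budget: 21262.2 Mb / 1860 s = 11.431 Mbps.
Audio total: 256 + 160 = 416 kbps = 0.416 Mbps.
Video: 11.431 − 0.416 = 11.015 Mbps.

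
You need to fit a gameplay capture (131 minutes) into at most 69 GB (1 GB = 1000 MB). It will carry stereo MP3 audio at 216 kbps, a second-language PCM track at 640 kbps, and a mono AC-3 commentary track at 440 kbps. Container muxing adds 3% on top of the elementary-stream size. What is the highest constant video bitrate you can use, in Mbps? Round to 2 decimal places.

66.89 Mbps

Budget: 69 GB = 552000.0 Mb.
Stream payload after overhead: 552000.0 / 1.03 = 535922.3 Mb.
131 min = 7860 s
Total bitrate budget: 535922.3 Mb / 7860 s = 68.184 Mbps.
Audio total: 216 + 640 + 440 = 1296 kbps = 1.296 Mbps.
Video: 68.184 − 1.296 = 66.888 Mbps.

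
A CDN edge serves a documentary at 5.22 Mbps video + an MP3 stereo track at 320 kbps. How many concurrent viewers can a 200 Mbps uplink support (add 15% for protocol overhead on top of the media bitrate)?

31

Audio: 320 kbps = 0.320 Mbps.
Per-viewer media rate: 5.540 Mbps.
On the wire with 15% overhead: 6.371 Mbps.
200 Mbps = 200.0 Mbps; 200.0 / 6.371 = 31.39 → 31 viewers.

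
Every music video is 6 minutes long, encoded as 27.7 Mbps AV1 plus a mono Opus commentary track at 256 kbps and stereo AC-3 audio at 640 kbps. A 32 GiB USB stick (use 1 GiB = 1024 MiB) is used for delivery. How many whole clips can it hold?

6 min = 360 s
Audio total: 256 + 640 = 896 kbps = 0.896 Mbps.
Total bitrate: 28.596 Mbps.
Per item: 28.596 Mbps × 360 s = 10,295 Mb = 1,287 MB.
Capacity: 32 GiB = 274,878 Mb; 26.70 items → 26 complete.

26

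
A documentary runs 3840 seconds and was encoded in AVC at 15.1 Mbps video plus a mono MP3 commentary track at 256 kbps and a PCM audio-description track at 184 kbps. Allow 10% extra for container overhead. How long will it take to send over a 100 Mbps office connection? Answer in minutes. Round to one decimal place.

Audio total: 256 + 184 = 440 kbps = 0.440 Mbps.
Total bitrate: 15.540 Mbps.
File: 15.540 Mbps × 3840 s = 59673.6 Mb.
With 10% container overhead: ×1.10. → 65641.0 Mb.
At 100 Mbps: 65641.0 / 100 = 656.4 s ≈ 10.9 minutes.

10.9 minutes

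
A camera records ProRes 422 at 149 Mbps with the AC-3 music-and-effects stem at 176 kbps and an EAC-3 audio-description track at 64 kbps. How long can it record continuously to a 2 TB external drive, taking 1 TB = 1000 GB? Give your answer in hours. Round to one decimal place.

Audio total: 176 + 64 = 240 kbps = 0.240 Mbps.
Total bitrate: 149 + 0.240 = 149.240 Mbps.
Capacity: 2 TB = 16,000,000 Mb.
Recording time: 16,000,000 / 149.240 = 107,210 s ≈ 29.8 hours.

29.8 hours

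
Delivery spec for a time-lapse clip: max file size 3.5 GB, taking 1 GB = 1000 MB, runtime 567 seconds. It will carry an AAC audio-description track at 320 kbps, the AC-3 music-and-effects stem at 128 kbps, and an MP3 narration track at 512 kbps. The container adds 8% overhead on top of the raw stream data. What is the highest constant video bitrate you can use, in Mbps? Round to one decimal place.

Budget: 3.5 GB = 28000.0 Mb.
Stream payload after overhead: 28000.0 / 1.08 = 25925.9 Mb.
Total bitrate budget: 25925.9 Mb / 567 s = 45.725 Mbps.
Audio total: 320 + 128 + 512 = 960 kbps = 0.960 Mbps.
Video: 45.725 − 0.960 = 44.765 Mbps.

44.8 Mbps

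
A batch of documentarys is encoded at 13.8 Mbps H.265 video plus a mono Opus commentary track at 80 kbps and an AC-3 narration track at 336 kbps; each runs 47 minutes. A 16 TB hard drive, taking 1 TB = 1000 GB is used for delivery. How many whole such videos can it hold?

47 min = 2820 s
Audio total: 80 + 336 = 416 kbps = 0.416 Mbps.
Total bitrate: 14.216 Mbps.
Per item: 14.216 Mbps × 2820 s = 40,089 Mb = 5,011 MB.
Capacity: 16 TB = 128,000,000 Mb; 3192.89 items → 3192 complete.

3192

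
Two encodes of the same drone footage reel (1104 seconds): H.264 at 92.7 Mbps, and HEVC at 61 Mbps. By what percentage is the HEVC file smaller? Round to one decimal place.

34.2%

H.264: 92.700 Mbps × 1104 s = 102340.8 Mb = 12.793 GB.
HEVC: 61.000 Mbps × 1104 s = 67344.0 Mb = 8.418 GB.
Reduction: (1 − 8.418/12.793) × 100 = 34.20%.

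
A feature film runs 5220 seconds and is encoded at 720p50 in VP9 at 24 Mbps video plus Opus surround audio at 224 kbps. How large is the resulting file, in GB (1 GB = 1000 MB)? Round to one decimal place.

Audio: 224 kbps = 0.224 Mbps.
Total bitrate: 24 + 0.224 = 24.224 Mbps.
Stream data: 24.224 Mbps × 5220 s = 126449.3 Mb.
126,449 Mb ÷ 8 = 15,806 MB → 15.81 GB.

15.8 GB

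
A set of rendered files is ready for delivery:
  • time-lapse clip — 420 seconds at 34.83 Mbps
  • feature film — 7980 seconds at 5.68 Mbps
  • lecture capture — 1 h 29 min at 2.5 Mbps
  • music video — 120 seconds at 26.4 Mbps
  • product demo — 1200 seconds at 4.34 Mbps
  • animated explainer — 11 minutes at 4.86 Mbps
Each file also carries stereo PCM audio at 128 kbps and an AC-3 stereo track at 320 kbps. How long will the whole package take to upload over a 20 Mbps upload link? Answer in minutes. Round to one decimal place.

76.6 minutes

Audio total: 128 + 320 = 448 kbps = 0.448 Mbps.
time-lapse clip: 35.278 Mbps × 420 s = 14816.8 Mb
feature film: 6.128 Mbps × 7980 s = 48901.4 Mb
lecture capture: 2.948 Mbps × 5340 s = 15742.3 Mb
music video: 26.848 Mbps × 120 s = 3221.8 Mb
product demo: 4.788 Mbps × 1200 s = 5745.6 Mb
animated explainer: 5.308 Mbps × 660 s = 3503.3 Mb
Total: 91931.2 Mb = 11491.4 MB.
At 20 Mbps: 91931.2 / 20 = 4597 s ≈ 76.6 minutes.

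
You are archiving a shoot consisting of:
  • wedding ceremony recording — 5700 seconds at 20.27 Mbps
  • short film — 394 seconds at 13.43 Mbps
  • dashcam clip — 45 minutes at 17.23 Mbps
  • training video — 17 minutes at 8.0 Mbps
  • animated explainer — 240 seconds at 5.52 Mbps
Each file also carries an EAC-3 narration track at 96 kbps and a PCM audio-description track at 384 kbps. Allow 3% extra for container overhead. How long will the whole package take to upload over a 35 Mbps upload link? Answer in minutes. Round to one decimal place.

89.1 minutes

Audio total: 96 + 384 = 480 kbps = 0.480 Mbps.
wedding ceremony recording: 20.750 Mbps × 5700 s × 1.03 = 121823.2 Mb
short film: 13.910 Mbps × 394 s × 1.03 = 5645.0 Mb
dashcam clip: 17.710 Mbps × 2700 s × 1.03 = 49251.5 Mb
training video: 8.480 Mbps × 1020 s × 1.03 = 8909.1 Mb
animated explainer: 6.000 Mbps × 240 s × 1.03 = 1483.2 Mb
Total: 187112.0 Mb = 23389.0 MB.
At 35 Mbps: 187112.0 / 35 = 5346 s ≈ 89.1 minutes.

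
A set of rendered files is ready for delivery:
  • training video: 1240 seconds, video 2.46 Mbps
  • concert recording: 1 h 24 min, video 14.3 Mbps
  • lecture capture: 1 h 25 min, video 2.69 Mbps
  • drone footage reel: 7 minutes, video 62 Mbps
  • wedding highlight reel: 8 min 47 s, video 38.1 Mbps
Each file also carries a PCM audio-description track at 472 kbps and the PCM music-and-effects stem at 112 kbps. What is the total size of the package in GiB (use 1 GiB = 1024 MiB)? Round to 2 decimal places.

Audio total: 472 + 112 = 584 kbps = 0.584 Mbps.
training video: 3.044 Mbps × 1240 s = 3774.6 Mb
concert recording: 14.884 Mbps × 5040 s = 75015.4 Mb
lecture capture: 3.274 Mbps × 5100 s = 16697.4 Mb
drone footage reel: 62.584 Mbps × 420 s = 26285.3 Mb
wedding highlight reel: 38.684 Mbps × 527 s = 20386.5 Mb
Total: 142159.1 Mb = 17769.9 MB.
= 16.55 GiB.

16.55 GiB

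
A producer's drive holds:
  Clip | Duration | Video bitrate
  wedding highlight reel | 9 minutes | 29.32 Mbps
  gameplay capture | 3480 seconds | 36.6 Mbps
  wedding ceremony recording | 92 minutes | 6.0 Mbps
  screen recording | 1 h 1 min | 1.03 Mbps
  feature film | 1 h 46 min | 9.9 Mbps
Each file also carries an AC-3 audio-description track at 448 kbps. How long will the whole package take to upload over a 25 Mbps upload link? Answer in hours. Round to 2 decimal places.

2.80 hours

Audio: 448 kbps = 0.448 Mbps.
wedding highlight reel: 29.768 Mbps × 540 s = 16074.7 Mb
gameplay capture: 37.048 Mbps × 3480 s = 128927.0 Mb
wedding ceremony recording: 6.448 Mbps × 5520 s = 35593.0 Mb
screen recording: 1.478 Mbps × 3660 s = 5409.5 Mb
feature film: 10.348 Mbps × 6360 s = 65813.3 Mb
Total: 251817.5 Mb = 31477.2 MB.
At 25 Mbps: 251817.5 / 25 = 10073 s ≈ 2.8 hours.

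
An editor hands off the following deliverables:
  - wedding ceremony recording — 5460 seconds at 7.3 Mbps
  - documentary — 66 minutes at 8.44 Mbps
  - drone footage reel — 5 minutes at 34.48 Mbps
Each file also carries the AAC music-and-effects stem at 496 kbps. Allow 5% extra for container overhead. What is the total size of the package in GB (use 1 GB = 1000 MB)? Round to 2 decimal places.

11.61 GB

Audio: 496 kbps = 0.496 Mbps.
wedding ceremony recording: 7.796 Mbps × 5460 s × 1.05 = 44694.5 Mb
documentary: 8.936 Mbps × 3960 s × 1.05 = 37155.9 Mb
drone footage reel: 34.976 Mbps × 300 s × 1.05 = 11017.4 Mb
Total: 92867.8 Mb = 11608.5 MB.
= 11.61 GB.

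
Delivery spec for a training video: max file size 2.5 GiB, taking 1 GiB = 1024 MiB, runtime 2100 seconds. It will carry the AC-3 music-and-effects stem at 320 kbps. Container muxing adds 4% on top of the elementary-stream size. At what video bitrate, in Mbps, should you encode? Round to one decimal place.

Budget: 2.5 GiB = 21474.8 Mb.
Stream payload after overhead: 21474.8 / 1.04 = 20648.9 Mb.
Total bitrate budget: 20648.9 Mb / 2100 s = 9.833 Mbps.
Audio: 320 kbps = 0.320 Mbps.
Video: 9.833 − 0.320 = 9.513 Mbps.

9.5 Mbps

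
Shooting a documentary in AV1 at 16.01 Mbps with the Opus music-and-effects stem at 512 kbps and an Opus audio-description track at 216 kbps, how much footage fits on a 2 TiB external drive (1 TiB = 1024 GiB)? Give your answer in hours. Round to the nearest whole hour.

Audio total: 512 + 216 = 728 kbps = 0.728 Mbps.
Total bitrate: 16.01 + 0.728 = 16.738 Mbps.
Capacity: 2 TiB = 17,592,186 Mb.
Recording time: 17,592,186 / 16.738 = 1,051,033 s ≈ 292 hours.

292 hours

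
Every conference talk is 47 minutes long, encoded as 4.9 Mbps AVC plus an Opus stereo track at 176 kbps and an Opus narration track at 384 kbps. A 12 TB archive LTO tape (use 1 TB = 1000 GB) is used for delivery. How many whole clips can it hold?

6234

47 min = 2820 s
Audio total: 176 + 384 = 560 kbps = 0.560 Mbps.
Total bitrate: 5.460 Mbps.
Per item: 5.460 Mbps × 2820 s = 15,397 Mb = 1,925 MB.
Capacity: 12 TB = 96,000,000 Mb; 6234.90 items → 6234 complete.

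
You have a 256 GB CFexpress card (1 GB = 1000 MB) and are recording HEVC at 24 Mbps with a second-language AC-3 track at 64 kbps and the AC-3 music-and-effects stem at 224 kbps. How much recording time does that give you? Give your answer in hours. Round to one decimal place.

23.4 hours

Audio total: 64 + 224 = 288 kbps = 0.288 Mbps.
Total bitrate: 24 + 0.288 = 24.288 Mbps.
Capacity: 256 GB = 2,048,000 Mb.
Recording time: 2,048,000 / 24.288 = 84,321 s ≈ 23.4 hours.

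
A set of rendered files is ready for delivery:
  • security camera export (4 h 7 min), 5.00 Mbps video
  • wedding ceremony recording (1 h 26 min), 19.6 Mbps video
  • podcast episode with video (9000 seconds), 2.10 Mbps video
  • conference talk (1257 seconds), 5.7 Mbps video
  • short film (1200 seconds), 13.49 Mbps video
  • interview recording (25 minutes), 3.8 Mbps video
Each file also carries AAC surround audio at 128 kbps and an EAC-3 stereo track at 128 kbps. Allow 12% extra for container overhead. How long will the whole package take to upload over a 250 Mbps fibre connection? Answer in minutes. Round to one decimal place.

Audio total: 128 + 128 = 256 kbps = 0.256 Mbps.
security camera export: 5.256 Mbps × 14820 s × 1.12 = 87241.2 Mb
wedding ceremony recording: 19.856 Mbps × 5160 s × 1.12 = 114751.8 Mb
podcast episode with video: 2.356 Mbps × 9000 s × 1.12 = 23748.5 Mb
conference talk: 5.956 Mbps × 1257 s × 1.12 = 8385.1 Mb
short film: 13.746 Mbps × 1200 s × 1.12 = 18474.6 Mb
interview recording: 4.056 Mbps × 1500 s × 1.12 = 6814.1 Mb
Total: 259415.3 Mb = 32426.9 MB.
At 250 Mbps: 259415.3 / 250 = 1038 s ≈ 17.3 minutes.

17.3 minutes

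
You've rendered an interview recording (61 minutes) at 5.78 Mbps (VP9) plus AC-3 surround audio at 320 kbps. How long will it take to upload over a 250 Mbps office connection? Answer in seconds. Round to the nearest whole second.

61 min = 3660 s
Audio: 320 kbps = 0.320 Mbps.
Total bitrate: 6.100 Mbps.
File: 6.100 Mbps × 3660 s = 22326.0 Mb.
At 250 Mbps: 22326.0 / 250 = 89.3 s ≈ 89.3 seconds.

89 seconds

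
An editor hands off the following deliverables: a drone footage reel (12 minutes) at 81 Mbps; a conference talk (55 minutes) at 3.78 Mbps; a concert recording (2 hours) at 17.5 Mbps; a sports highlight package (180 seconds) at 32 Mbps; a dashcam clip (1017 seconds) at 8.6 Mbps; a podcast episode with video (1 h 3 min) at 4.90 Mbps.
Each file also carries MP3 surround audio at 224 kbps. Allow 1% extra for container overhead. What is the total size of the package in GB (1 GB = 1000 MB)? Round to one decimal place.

Audio: 224 kbps = 0.224 Mbps.
drone footage reel: 81.224 Mbps × 720 s × 1.01 = 59066.1 Mb
conference talk: 4.004 Mbps × 3300 s × 1.01 = 13345.3 Mb
concert recording: 17.724 Mbps × 7200 s × 1.01 = 128888.9 Mb
sports highlight package: 32.224 Mbps × 180 s × 1.01 = 5858.3 Mb
dashcam clip: 8.824 Mbps × 1017 s × 1.01 = 9063.7 Mb
podcast episode with video: 5.124 Mbps × 3780 s × 1.01 = 19562.4 Mb
Total: 235784.8 Mb = 29473.1 MB.
= 29.47 GB.

29.5 GB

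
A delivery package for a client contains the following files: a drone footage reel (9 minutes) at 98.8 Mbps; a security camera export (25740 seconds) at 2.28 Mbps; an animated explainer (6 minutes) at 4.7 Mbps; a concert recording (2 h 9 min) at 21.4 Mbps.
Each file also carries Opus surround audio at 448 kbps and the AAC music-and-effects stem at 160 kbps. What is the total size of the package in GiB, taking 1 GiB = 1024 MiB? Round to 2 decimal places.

Audio total: 448 + 160 = 608 kbps = 0.608 Mbps.
drone footage reel: 99.408 Mbps × 540 s = 53680.3 Mb
security camera export: 2.888 Mbps × 25740 s = 74337.1 Mb
animated explainer: 5.308 Mbps × 360 s = 1910.9 Mb
concert recording: 22.008 Mbps × 7740 s = 170341.9 Mb
Total: 300270.2 Mb = 37533.8 MB.
= 34.96 GiB.

34.96 GiB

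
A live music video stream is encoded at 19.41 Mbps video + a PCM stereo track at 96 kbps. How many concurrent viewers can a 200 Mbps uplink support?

10

Audio: 96 kbps = 0.096 Mbps.
Per-viewer media rate: 19.506 Mbps.
200 Mbps = 200.0 Mbps; 200.0 / 19.506 = 10.25 → 10 viewers.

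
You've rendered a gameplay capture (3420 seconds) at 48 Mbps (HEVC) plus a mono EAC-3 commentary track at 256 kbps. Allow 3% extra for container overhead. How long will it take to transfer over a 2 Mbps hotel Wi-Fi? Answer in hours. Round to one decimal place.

Audio: 256 kbps = 0.256 Mbps.
Total bitrate: 48.256 Mbps.
File: 48.256 Mbps × 3420 s = 165035.5 Mb.
With 3% container overhead: ×1.03. → 169986.6 Mb.
At 2 Mbps: 169986.6 / 2 = 84993.3 s ≈ 23.6 hours.

23.6 hours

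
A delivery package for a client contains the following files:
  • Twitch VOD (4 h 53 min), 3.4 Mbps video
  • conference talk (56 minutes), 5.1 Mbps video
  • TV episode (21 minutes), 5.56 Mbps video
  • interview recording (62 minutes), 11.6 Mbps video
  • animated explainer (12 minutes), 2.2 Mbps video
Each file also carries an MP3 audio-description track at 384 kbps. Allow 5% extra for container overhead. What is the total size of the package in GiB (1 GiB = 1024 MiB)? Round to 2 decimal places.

Audio: 384 kbps = 0.384 Mbps.
Twitch VOD: 3.784 Mbps × 17580 s × 1.05 = 69848.9 Mb
conference talk: 5.484 Mbps × 3360 s × 1.05 = 19347.6 Mb
TV episode: 5.944 Mbps × 1260 s × 1.05 = 7863.9 Mb
interview recording: 11.984 Mbps × 3720 s × 1.05 = 46809.5 Mb
animated explainer: 2.584 Mbps × 720 s × 1.05 = 1953.5 Mb
Total: 145823.3 Mb = 18227.9 MB.
= 16.98 GiB.

16.98 GiB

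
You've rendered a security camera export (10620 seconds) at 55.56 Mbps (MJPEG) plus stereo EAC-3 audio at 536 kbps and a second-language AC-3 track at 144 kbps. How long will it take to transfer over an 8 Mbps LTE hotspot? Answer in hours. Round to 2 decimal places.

20.74 hours

Audio total: 536 + 144 = 680 kbps = 0.680 Mbps.
Total bitrate: 56.240 Mbps.
File: 56.240 Mbps × 10620 s = 597268.8 Mb.
At 8 Mbps: 597268.8 / 8 = 74658.6 s ≈ 20.7 hours.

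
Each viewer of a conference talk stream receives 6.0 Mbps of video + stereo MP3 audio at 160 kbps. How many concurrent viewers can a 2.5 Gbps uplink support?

Audio: 160 kbps = 0.160 Mbps.
Per-viewer media rate: 6.160 Mbps.
2.5 Gbps = 2,500 Mbps; 2,500 / 6.160 = 405.84 → 405 viewers.

405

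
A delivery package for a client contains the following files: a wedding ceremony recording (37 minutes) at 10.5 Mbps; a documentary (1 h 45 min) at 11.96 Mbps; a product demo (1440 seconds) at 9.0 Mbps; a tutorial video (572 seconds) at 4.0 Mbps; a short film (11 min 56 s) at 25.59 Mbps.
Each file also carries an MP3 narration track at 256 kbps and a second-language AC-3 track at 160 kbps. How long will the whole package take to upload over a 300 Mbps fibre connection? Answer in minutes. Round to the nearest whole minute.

8 minutes

Audio total: 256 + 160 = 416 kbps = 0.416 Mbps.
wedding ceremony recording: 10.916 Mbps × 2220 s = 24233.5 Mb
documentary: 12.376 Mbps × 6300 s = 77968.8 Mb
product demo: 9.416 Mbps × 1440 s = 13559.0 Mb
tutorial video: 4.416 Mbps × 572 s = 2526.0 Mb
short film: 26.006 Mbps × 716 s = 18620.3 Mb
Total: 136907.6 Mb = 17113.5 MB.
At 300 Mbps: 136907.6 / 300 = 456 s ≈ 7.61 minutes.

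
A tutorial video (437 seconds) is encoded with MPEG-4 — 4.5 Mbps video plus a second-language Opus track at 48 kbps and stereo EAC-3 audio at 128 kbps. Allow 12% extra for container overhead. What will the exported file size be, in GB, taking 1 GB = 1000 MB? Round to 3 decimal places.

Audio total: 48 + 128 = 176 kbps = 0.176 Mbps.
Total bitrate: 4.5 + 0.176 = 4.676 Mbps.
Stream data: 4.676 Mbps × 437 s = 2043.4 Mb.
With 12% container overhead: ×1.12.
2,289 Mb ÷ 8 = 286.1 MB → 0.2861 GB.

0.286 GB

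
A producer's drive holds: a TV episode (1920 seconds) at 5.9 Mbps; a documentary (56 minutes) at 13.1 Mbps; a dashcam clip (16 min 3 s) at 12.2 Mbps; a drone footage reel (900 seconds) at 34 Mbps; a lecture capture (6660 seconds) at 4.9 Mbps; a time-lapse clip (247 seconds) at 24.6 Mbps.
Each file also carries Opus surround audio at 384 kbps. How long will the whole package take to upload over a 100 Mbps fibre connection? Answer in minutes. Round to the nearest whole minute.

24 minutes

Audio: 384 kbps = 0.384 Mbps.
TV episode: 6.284 Mbps × 1920 s = 12065.3 Mb
documentary: 13.484 Mbps × 3360 s = 45306.2 Mb
dashcam clip: 12.584 Mbps × 963 s = 12118.4 Mb
drone footage reel: 34.384 Mbps × 900 s = 30945.6 Mb
lecture capture: 5.284 Mbps × 6660 s = 35191.4 Mb
time-lapse clip: 24.984 Mbps × 247 s = 6171.0 Mb
Total: 141798.0 Mb = 17724.8 MB.
At 100 Mbps: 141798.0 / 100 = 1418 s ≈ 23.6 minutes.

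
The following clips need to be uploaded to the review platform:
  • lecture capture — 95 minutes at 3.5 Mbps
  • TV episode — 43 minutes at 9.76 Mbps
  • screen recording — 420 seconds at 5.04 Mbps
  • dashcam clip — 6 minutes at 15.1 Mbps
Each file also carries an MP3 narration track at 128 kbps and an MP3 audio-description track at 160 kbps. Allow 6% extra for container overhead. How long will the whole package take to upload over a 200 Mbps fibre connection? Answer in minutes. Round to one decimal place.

4.9 minutes

Audio total: 128 + 160 = 288 kbps = 0.288 Mbps.
lecture capture: 3.788 Mbps × 5700 s × 1.06 = 22887.1 Mb
TV episode: 10.048 Mbps × 2580 s × 1.06 = 27479.3 Mb
screen recording: 5.328 Mbps × 420 s × 1.06 = 2372.0 Mb
dashcam clip: 15.388 Mbps × 360 s × 1.06 = 5872.1 Mb
Total: 58610.5 Mb = 7326.3 MB.
At 200 Mbps: 58610.5 / 200 = 293 s ≈ 4.88 minutes.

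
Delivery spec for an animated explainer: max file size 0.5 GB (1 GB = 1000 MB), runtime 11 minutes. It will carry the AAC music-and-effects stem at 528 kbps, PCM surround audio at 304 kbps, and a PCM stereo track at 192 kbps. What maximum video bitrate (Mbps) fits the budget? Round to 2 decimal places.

5.04 Mbps

Budget: 0.5 GB = 4000.0 Mb.
11 min = 660 s
Total bitrate budget: 4000.0 Mb / 660 s = 6.061 Mbps.
Audio total: 528 + 304 + 192 = 1024 kbps = 1.024 Mbps.
Video: 6.061 − 1.024 = 5.037 Mbps.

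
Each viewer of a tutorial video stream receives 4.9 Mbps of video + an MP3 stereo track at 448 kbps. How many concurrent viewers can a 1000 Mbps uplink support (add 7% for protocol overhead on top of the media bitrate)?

Audio: 448 kbps = 0.448 Mbps.
Per-viewer media rate: 5.348 Mbps.
On the wire with 7% overhead: 5.722 Mbps.
1000 Mbps = 1,000 Mbps; 1,000 / 5.722 = 174.75 → 174 viewers.

174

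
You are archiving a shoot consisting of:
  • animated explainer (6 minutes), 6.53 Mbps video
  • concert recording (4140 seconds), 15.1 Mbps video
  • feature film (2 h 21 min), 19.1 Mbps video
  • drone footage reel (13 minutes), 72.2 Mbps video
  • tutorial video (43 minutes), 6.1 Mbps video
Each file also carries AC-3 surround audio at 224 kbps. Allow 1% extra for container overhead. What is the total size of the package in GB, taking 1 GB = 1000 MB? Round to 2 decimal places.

38.15 GB

Audio: 224 kbps = 0.224 Mbps.
animated explainer: 6.754 Mbps × 360 s × 1.01 = 2455.8 Mb
concert recording: 15.324 Mbps × 4140 s × 1.01 = 64075.8 Mb
feature film: 19.324 Mbps × 8460 s × 1.01 = 165115.9 Mb
drone footage reel: 72.424 Mbps × 780 s × 1.01 = 57055.6 Mb
tutorial video: 6.324 Mbps × 2580 s × 1.01 = 16479.1 Mb
Total: 305182.1 Mb = 38147.8 MB.
= 38.15 GB.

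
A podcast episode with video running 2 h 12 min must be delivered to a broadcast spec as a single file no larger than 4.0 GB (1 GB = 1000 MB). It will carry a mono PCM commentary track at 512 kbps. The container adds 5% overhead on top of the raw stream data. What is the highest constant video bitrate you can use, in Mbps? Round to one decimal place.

Budget: 4.0 GB = 32000.0 Mb.
Stream payload after overhead: 32000.0 / 1.05 = 30476.2 Mb.
2 h 12 min = 132 min = 7920 s
Total bitrate budget: 30476.2 Mb / 7920 s = 3.848 Mbps.
Audio: 512 kbps = 0.512 Mbps.
Video: 3.848 − 0.512 = 3.336 Mbps.

3.3 Mbps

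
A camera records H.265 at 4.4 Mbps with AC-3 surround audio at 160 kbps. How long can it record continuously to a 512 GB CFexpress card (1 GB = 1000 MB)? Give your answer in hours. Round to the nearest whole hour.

Audio: 160 kbps = 0.160 Mbps.
Total bitrate: 4.4 + 0.160 = 4.560 Mbps.
Capacity: 512 GB = 4,096,000 Mb.
Recording time: 4,096,000 / 4.560 = 898,246 s ≈ 250 hours.

250 hours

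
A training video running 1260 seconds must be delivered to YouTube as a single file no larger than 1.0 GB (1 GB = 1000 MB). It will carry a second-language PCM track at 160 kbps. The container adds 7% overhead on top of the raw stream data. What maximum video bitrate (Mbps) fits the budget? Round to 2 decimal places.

Budget: 1.0 GB = 8000.0 Mb.
Stream payload after overhead: 8000.0 / 1.07 = 7476.6 Mb.
Total bitrate budget: 7476.6 Mb / 1260 s = 5.934 Mbps.
Audio: 160 kbps = 0.160 Mbps.
Video: 5.934 − 0.160 = 5.774 Mbps.

5.77 Mbps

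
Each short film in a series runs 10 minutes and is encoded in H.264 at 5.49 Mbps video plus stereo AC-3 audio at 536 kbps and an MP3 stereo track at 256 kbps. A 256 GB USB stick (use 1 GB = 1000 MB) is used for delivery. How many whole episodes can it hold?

543

10 min = 600 s
Audio total: 536 + 256 = 792 kbps = 0.792 Mbps.
Total bitrate: 6.282 Mbps.
Per item: 6.282 Mbps × 600 s = 3,769 Mb = 471.1 MB.
Capacity: 256 GB = 2,048,000 Mb; 543.35 items → 543 complete.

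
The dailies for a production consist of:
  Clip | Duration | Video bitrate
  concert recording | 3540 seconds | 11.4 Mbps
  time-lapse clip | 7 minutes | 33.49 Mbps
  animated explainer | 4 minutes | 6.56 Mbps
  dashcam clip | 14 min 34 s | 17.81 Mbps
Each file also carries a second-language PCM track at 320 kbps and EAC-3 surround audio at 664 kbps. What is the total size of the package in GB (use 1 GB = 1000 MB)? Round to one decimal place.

Audio total: 320 + 664 = 984 kbps = 0.984 Mbps.
concert recording: 12.384 Mbps × 3540 s = 43839.4 Mb
time-lapse clip: 34.474 Mbps × 420 s = 14479.1 Mb
animated explainer: 7.544 Mbps × 240 s = 1810.6 Mb
dashcam clip: 18.794 Mbps × 874 s = 16426.0 Mb
Total: 76555.0 Mb = 9569.4 MB.
= 9.569 GB.

9.6 GB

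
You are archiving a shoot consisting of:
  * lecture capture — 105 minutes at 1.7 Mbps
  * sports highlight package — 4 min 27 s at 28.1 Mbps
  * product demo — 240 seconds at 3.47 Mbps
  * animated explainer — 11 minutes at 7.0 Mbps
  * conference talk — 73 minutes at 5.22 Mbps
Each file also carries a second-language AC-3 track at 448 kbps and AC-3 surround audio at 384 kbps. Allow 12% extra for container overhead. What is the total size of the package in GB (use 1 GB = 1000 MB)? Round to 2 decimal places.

Audio total: 448 + 384 = 832 kbps = 0.832 Mbps.
lecture capture: 2.532 Mbps × 6300 s × 1.12 = 17865.8 Mb
sports highlight package: 28.932 Mbps × 267 s × 1.12 = 8651.8 Mb
product demo: 4.302 Mbps × 240 s × 1.12 = 1156.4 Mb
animated explainer: 7.832 Mbps × 660 s × 1.12 = 5789.4 Mb
conference talk: 6.052 Mbps × 4380 s × 1.12 = 29688.7 Mb
Total: 63152.1 Mb = 7894.0 MB.
= 7.894 GB.

7.89 GB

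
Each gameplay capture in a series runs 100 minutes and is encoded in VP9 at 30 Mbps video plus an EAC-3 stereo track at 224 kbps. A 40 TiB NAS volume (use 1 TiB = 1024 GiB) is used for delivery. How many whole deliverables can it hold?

100 min = 6000 s
Audio: 224 kbps = 0.224 Mbps.
Total bitrate: 30.224 Mbps.
Per item: 30.224 Mbps × 6000 s = 181,344 Mb = 22,668 MB.
Capacity: 40 TiB = 351,843,721 Mb; 1940.20 items → 1940 complete.

1940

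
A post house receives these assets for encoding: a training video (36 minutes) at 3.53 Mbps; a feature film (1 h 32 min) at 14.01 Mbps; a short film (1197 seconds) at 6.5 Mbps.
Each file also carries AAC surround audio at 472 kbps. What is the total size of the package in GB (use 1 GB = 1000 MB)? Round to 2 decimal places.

12.12 GB

Audio: 472 kbps = 0.472 Mbps.
training video: 4.002 Mbps × 2160 s = 8644.3 Mb
feature film: 14.482 Mbps × 5520 s = 79940.6 Mb
short film: 6.972 Mbps × 1197 s = 8345.5 Mb
Total: 96930.4 Mb = 12116.3 MB.
= 12.12 GB.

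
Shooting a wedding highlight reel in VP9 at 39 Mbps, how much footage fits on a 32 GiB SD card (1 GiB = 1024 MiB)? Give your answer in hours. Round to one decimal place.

2.0 hours

Capacity: 32 GiB = 274,878 Mb.
Recording time: 274,878 / 39.000 = 7,048 s ≈ 1.96 hours.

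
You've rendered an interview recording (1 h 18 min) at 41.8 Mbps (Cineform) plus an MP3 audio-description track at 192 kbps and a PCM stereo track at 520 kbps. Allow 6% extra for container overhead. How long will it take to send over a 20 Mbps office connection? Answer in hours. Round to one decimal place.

1 h 18 min = 78 min = 4680 s
Audio total: 192 + 520 = 712 kbps = 0.712 Mbps.
Total bitrate: 42.512 Mbps.
File: 42.512 Mbps × 4680 s = 198956.2 Mb.
With 6% container overhead: ×1.06. → 210893.5 Mb.
At 20 Mbps: 210893.5 / 20 = 10544.7 s ≈ 2.93 hours.

2.9 hours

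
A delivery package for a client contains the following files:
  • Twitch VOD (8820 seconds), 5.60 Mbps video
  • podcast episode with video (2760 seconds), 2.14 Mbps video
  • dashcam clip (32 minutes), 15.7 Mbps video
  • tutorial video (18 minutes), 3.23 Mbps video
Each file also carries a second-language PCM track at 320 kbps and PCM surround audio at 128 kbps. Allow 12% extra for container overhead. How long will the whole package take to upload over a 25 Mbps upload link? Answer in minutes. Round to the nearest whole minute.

Audio total: 320 + 128 = 448 kbps = 0.448 Mbps.
Twitch VOD: 6.048 Mbps × 8820 s × 1.12 = 59744.6 Mb
podcast episode with video: 2.588 Mbps × 2760 s × 1.12 = 8000.0 Mb
dashcam clip: 16.148 Mbps × 1920 s × 1.12 = 34724.7 Mb
tutorial video: 3.678 Mbps × 1080 s × 1.12 = 4448.9 Mb
Total: 106918.2 Mb = 13364.8 MB.
At 25 Mbps: 106918.2 / 25 = 4277 s ≈ 71.3 minutes.

71 minutes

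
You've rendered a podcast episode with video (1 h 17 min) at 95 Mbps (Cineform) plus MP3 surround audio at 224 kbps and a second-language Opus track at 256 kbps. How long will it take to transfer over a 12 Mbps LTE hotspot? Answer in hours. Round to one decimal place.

1 h 17 min = 77 min = 4620 s
Audio total: 224 + 256 = 480 kbps = 0.480 Mbps.
Total bitrate: 95.480 Mbps.
File: 95.480 Mbps × 4620 s = 441117.6 Mb.
At 12 Mbps: 441117.6 / 12 = 36759.8 s ≈ 10.2 hours.

10.2 hours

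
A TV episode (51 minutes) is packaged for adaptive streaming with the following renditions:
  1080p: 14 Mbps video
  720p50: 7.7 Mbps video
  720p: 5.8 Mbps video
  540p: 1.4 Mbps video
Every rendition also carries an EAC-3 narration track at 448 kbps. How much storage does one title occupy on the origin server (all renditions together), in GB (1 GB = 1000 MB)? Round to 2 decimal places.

51 min = 3060 s
Audio: 448 kbps = 0.448 Mbps.
Sum of rendition bitrates: (14+0.448) + (7.7+0.448) + (5.8+0.448) + (1.4+0.448) = 30.692 Mbps.
× 3060 s = 93,918 Mb = 11,740 MB = 11.74 GB.

11.74 GB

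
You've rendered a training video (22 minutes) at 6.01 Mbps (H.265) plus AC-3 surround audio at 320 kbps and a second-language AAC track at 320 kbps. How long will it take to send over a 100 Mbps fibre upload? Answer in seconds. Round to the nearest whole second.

22 min = 1320 s
Audio total: 320 + 320 = 640 kbps = 0.640 Mbps.
Total bitrate: 6.650 Mbps.
File: 6.650 Mbps × 1320 s = 8778.0 Mb.
At 100 Mbps: 8778.0 / 100 = 87.8 s ≈ 87.8 seconds.

88 seconds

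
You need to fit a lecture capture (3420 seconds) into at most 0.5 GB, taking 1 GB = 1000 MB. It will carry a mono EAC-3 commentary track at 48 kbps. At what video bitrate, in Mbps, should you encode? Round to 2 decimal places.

Budget: 0.5 GB = 4000.0 Mb.
Total bitrate budget: 4000.0 Mb / 3420 s = 1.170 Mbps.
Audio: 48 kbps = 0.048 Mbps.
Video: 1.170 − 0.048 = 1.122 Mbps.

1.12 Mbps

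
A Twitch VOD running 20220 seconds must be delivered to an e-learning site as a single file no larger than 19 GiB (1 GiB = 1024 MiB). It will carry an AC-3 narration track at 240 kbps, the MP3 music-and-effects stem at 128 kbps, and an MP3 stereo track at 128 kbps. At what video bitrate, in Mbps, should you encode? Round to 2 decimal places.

Budget: 19 GiB = 163208.8 Mb.
Total bitrate budget: 163208.8 Mb / 20220 s = 8.072 Mbps.
Audio total: 240 + 128 + 128 = 496 kbps = 0.496 Mbps.
Video: 8.072 − 0.496 = 7.576 Mbps.

7.58 Mbps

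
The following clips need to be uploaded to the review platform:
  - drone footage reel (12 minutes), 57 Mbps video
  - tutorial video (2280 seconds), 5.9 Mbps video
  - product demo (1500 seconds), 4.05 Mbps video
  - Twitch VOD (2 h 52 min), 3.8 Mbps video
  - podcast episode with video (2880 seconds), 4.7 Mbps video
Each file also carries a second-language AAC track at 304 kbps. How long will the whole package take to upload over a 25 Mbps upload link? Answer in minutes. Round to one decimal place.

79.1 minutes

Audio: 304 kbps = 0.304 Mbps.
drone footage reel: 57.304 Mbps × 720 s = 41258.9 Mb
tutorial video: 6.204 Mbps × 2280 s = 14145.1 Mb
product demo: 4.354 Mbps × 1500 s = 6531.0 Mb
Twitch VOD: 4.104 Mbps × 10320 s = 42353.3 Mb
podcast episode with video: 5.004 Mbps × 2880 s = 14411.5 Mb
Total: 118699.8 Mb = 14837.5 MB.
At 25 Mbps: 118699.8 / 25 = 4748 s ≈ 79.1 minutes.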